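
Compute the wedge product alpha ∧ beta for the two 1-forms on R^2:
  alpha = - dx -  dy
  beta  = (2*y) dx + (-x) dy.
alpha ∧ beta = (x + 2*y) dx ∧ dy

Distribute the wedge, using dx_i ∧ dx_j = -dx_j ∧ dx_i and dx_i ∧ dx_i = 0. For each pair (i, j) with i < j, the coefficient of dx_i ∧ dx_j in alpha ∧ beta is (alpha_i * beta_j - alpha_j * beta_i). Collecting: alpha ∧ beta = (x + 2*y) dx ∧ dy.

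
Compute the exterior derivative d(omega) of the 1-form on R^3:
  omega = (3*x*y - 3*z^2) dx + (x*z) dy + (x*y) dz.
d(omega) = (-3*x + z) dx ∧ dy + (y + 6*z) dx ∧ dz

For a 1-form omega = sum_i f_i dx_i, the exterior derivative is
  d(omega) = sum_{i < j} (∂f_j/∂x_i - ∂f_i/∂x_j) dx_i ∧ dx_j.
  coefficient of dx ∧ dy: ∂f_2/∂x - ∂f_1/∂y = ∂(x*z)/∂x - ∂(3*x*y - 3*z^2)/∂y = -3*x + z
  coefficient of dx ∧ dz: ∂f_3/∂x - ∂f_1/∂z = ∂(x*y)/∂x - ∂(3*x*y - 3*z^2)/∂z = y + 6*z
Assembling: d(omega) = (-3*x + z) dx ∧ dy + (y + 6*z) dx ∧ dz.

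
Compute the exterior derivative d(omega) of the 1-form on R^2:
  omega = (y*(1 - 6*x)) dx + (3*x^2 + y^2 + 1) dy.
d(omega) = (12*x - 1) dx ∧ dy

For a 1-form omega = sum_i f_i dx_i, the exterior derivative is
  d(omega) = sum_{i < j} (∂f_j/∂x_i - ∂f_i/∂x_j) dx_i ∧ dx_j.
  coefficient of dx ∧ dy: ∂f_2/∂x - ∂f_1/∂y = ∂(3*x^2 + y^2 + 1)/∂x - ∂(y*(1 - 6*x))/∂y = 12*x - 1
Assembling: d(omega) = (12*x - 1) dx ∧ dy.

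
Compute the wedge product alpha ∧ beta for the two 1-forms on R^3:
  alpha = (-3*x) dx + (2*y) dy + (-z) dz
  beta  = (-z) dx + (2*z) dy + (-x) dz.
alpha ∧ beta = (2*z*(-3*x + y)) dx ∧ dy + (3*x^2 - z^2) dx ∧ dz + (-2*x*y + 2*z^2) dy ∧ dz

Distribute the wedge, using dx_i ∧ dx_j = -dx_j ∧ dx_i and dx_i ∧ dx_i = 0. For each pair (i, j) with i < j, the coefficient of dx_i ∧ dx_j in alpha ∧ beta is (alpha_i * beta_j - alpha_j * beta_i). Collecting: alpha ∧ beta = (2*z*(-3*x + y)) dx ∧ dy + (3*x^2 - z^2) dx ∧ dz + (-2*x*y + 2*z^2) dy ∧ dz.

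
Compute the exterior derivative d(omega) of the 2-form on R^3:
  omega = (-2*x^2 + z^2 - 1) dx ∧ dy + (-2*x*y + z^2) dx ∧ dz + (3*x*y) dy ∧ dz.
d(omega) = (2*x + 3*y + 2*z) dx ∧ dy ∧ dz

For a 2-form omega = sum_{i<j} g_{ij} dx_i ∧ dx_j, the exterior derivative is
  d(omega) = sum_{i<j} d(g_{ij}) ∧ dx_i ∧ dx_j = sum_{i<j, k} (∂g_{ij}/∂x_k) dx_k ∧ dx_i ∧ dx_j.
Expand each term, using dx_k ∧ dx_i ∧ dx_j = sgn(permutation) dx_{(a)} ∧ dx_{(b)} ∧ dx_{(c)} with (a < b < c) sorted:
  d(-2*x^2 + z^2 - 1) includes (∂/∂z)(-2*x^2 + z^2 - 1) dz = (2*z) dz, which multiplied by dx ∧ dy gives (2*z) dx ∧ dy ∧ dz
  d(-2*x*y + z^2) includes (∂/∂y)(-2*x*y + z^2) dy = (-2*x) dy, which multiplied by dx ∧ dz gives (2*x) dx ∧ dy ∧ dz
  d(3*x*y) includes (∂/∂x)(3*x*y) dx = (3*y) dx, which multiplied by dy ∧ dz gives (3*y) dx ∧ dy ∧ dz
Collecting like 3-forms: d(omega) = (2*x + 3*y + 2*z) dx ∧ dy ∧ dz.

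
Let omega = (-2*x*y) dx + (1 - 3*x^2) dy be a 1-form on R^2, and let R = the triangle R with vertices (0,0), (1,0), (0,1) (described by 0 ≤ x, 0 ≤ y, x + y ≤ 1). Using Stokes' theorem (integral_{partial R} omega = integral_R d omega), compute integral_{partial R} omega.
integral_(partial R) omega = -2/3

Stokes: integral_partial_R omega = integral_R d omega with d omega = (∂Q/∂x - ∂P/∂y) dx ∧ dy.
  ∂Q/∂x = -6*x
  ∂P/∂y = -2*x
  integrand = ∂Q/∂x - ∂P/∂y = -4*x.
Integrating over R: integral_0^1 integral_0^{1-x} (-4*x) dy dx = -2/3.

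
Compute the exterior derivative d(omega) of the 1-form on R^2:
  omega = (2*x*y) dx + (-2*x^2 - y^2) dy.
d(omega) = (-6*x) dx ∧ dy

For a 1-form omega = sum_i f_i dx_i, the exterior derivative is
  d(omega) = sum_{i < j} (∂f_j/∂x_i - ∂f_i/∂x_j) dx_i ∧ dx_j.
  coefficient of dx ∧ dy: ∂f_2/∂x - ∂f_1/∂y = ∂(-2*x^2 - y^2)/∂x - ∂(2*x*y)/∂y = -6*x
Assembling: d(omega) = (-6*x) dx ∧ dy.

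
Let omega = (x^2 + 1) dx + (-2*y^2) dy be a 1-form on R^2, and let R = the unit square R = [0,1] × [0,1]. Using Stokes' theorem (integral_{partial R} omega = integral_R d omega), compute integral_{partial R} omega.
integral_(partial R) omega = 0

Stokes: integral_partial_R omega = integral_R d omega with d omega = (∂Q/∂x - ∂P/∂y) dx ∧ dy.
  ∂Q/∂x = 0
  ∂P/∂y = 0
  integrand = ∂Q/∂x - ∂P/∂y = 0.
Integrating over R: integral_0^1 integral_0^1 (0) dx dy = 0.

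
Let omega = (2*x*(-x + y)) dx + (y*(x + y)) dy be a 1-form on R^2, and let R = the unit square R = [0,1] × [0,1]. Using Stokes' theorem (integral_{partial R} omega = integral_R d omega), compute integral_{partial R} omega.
integral_(partial R) omega = -1/2

Stokes: integral_partial_R omega = integral_R d omega with d omega = (∂Q/∂x - ∂P/∂y) dx ∧ dy.
  ∂Q/∂x = y
  ∂P/∂y = 2*x
  integrand = ∂Q/∂x - ∂P/∂y = -2*x + y.
Integrating over R: integral_0^1 integral_0^1 (-2*x + y) dx dy = -1/2.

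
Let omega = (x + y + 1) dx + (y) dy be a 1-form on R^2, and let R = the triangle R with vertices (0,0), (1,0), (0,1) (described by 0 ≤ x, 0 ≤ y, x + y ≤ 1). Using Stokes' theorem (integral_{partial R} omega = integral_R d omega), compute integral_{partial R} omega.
integral_(partial R) omega = -1/2

Stokes: integral_partial_R omega = integral_R d omega with d omega = (∂Q/∂x - ∂P/∂y) dx ∧ dy.
  ∂Q/∂x = 0
  ∂P/∂y = 1
  integrand = ∂Q/∂x - ∂P/∂y = -1.
Integrating over R: integral_0^1 integral_0^{1-x} (-1) dy dx = -1/2.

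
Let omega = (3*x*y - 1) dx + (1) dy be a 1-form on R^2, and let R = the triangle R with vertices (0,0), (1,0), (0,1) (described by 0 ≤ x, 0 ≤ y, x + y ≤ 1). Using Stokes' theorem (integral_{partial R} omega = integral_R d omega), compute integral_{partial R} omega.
integral_(partial R) omega = -1/2

Stokes: integral_partial_R omega = integral_R d omega with d omega = (∂Q/∂x - ∂P/∂y) dx ∧ dy.
  ∂Q/∂x = 0
  ∂P/∂y = 3*x
  integrand = ∂Q/∂x - ∂P/∂y = -3*x.
Integrating over R: integral_0^1 integral_0^{1-x} (-3*x) dy dx = -1/2.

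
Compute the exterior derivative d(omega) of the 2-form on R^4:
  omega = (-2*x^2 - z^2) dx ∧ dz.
d(omega) = 0

For a 2-form omega = sum_{i<j} g_{ij} dx_i ∧ dx_j, the exterior derivative is
  d(omega) = sum_{i<j} d(g_{ij}) ∧ dx_i ∧ dx_j = sum_{i<j, k} (∂g_{ij}/∂x_k) dx_k ∧ dx_i ∧ dx_j.
Expand each term, using dx_k ∧ dx_i ∧ dx_j = sgn(permutation) dx_{(a)} ∧ dx_{(b)} ∧ dx_{(c)} with (a < b < c) sorted:

Collecting like 3-forms: d(omega) = 0.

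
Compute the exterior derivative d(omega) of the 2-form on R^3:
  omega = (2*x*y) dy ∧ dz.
d(omega) = (2*y) dx ∧ dy ∧ dz

For a 2-form omega = sum_{i<j} g_{ij} dx_i ∧ dx_j, the exterior derivative is
  d(omega) = sum_{i<j} d(g_{ij}) ∧ dx_i ∧ dx_j = sum_{i<j, k} (∂g_{ij}/∂x_k) dx_k ∧ dx_i ∧ dx_j.
Expand each term, using dx_k ∧ dx_i ∧ dx_j = sgn(permutation) dx_{(a)} ∧ dx_{(b)} ∧ dx_{(c)} with (a < b < c) sorted:
  d(2*x*y) includes (∂/∂x)(2*x*y) dx = (2*y) dx, which multiplied by dy ∧ dz gives (2*y) dx ∧ dy ∧ dz
Collecting like 3-forms: d(omega) = (2*y) dx ∧ dy ∧ dz.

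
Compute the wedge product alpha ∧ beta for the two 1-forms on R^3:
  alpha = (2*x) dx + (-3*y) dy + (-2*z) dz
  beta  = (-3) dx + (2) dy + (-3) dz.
alpha ∧ beta = (4*x - 9*y) dx ∧ dy + (-6*x - 6*z) dx ∧ dz + (9*y + 4*z) dy ∧ dz

Distribute the wedge, using dx_i ∧ dx_j = -dx_j ∧ dx_i and dx_i ∧ dx_i = 0. For each pair (i, j) with i < j, the coefficient of dx_i ∧ dx_j in alpha ∧ beta is (alpha_i * beta_j - alpha_j * beta_i). Collecting: alpha ∧ beta = (4*x - 9*y) dx ∧ dy + (-6*x - 6*z) dx ∧ dz + (9*y + 4*z) dy ∧ dz.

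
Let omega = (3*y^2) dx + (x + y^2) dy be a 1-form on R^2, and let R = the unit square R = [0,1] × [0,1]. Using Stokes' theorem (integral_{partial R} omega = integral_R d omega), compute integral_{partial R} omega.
integral_(partial R) omega = -2

Stokes: integral_partial_R omega = integral_R d omega with d omega = (∂Q/∂x - ∂P/∂y) dx ∧ dy.
  ∂Q/∂x = 1
  ∂P/∂y = 6*y
  integrand = ∂Q/∂x - ∂P/∂y = 1 - 6*y.
Integrating over R: integral_0^1 integral_0^1 (1 - 6*y) dx dy = -2.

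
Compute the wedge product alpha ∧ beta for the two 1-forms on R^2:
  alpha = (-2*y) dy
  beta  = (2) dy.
alpha ∧ beta = 0

Distribute the wedge, using dx_i ∧ dx_j = -dx_j ∧ dx_i and dx_i ∧ dx_i = 0. For each pair (i, j) with i < j, the coefficient of dx_i ∧ dx_j in alpha ∧ beta is (alpha_i * beta_j - alpha_j * beta_i). Collecting: alpha ∧ beta = 0.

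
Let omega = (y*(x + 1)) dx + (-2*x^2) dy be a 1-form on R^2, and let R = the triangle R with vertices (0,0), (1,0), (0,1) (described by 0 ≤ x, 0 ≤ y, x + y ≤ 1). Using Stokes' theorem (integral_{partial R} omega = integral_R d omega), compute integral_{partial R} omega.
integral_(partial R) omega = -4/3

Stokes: integral_partial_R omega = integral_R d omega with d omega = (∂Q/∂x - ∂P/∂y) dx ∧ dy.
  ∂Q/∂x = -4*x
  ∂P/∂y = x + 1
  integrand = ∂Q/∂x - ∂P/∂y = -5*x - 1.
Integrating over R: integral_0^1 integral_0^{1-x} (-5*x - 1) dy dx = -4/3.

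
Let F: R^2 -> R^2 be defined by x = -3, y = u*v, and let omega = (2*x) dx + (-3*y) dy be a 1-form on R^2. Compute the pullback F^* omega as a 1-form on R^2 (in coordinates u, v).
F^* omega = (-3*u*v^2) du + (-3*u^2*v) dv

Using F^*(f dg) = (f ∘ F) d(g ∘ F), substitute each coordinate x_i by F_i(u, v) in f_i, and replace dx_i by d F_i = (∂F_i/∂u) du + (∂F_i/∂v) dv.
  For the x component: f_1(F) = -6; d F_1 = (0) du + (0) dv
  For the y component: f_2(F) = -3*u*v; d F_2 = (v) du + (u) dv
Combining and collecting du, dv coefficients:
  coeff of du: -3*u*v^2
  coeff of dv: -3*u^2*v
F^* omega = (-3*u*v^2) du + (-3*u^2*v) dv.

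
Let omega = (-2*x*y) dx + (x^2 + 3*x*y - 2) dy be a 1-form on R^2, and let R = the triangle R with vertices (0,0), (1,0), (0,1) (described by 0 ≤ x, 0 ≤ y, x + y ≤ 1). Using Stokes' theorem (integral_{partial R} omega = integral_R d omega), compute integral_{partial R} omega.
integral_(partial R) omega = 7/6

Stokes: integral_partial_R omega = integral_R d omega with d omega = (∂Q/∂x - ∂P/∂y) dx ∧ dy.
  ∂Q/∂x = 2*x + 3*y
  ∂P/∂y = -2*x
  integrand = ∂Q/∂x - ∂P/∂y = 4*x + 3*y.
Integrating over R: integral_0^1 integral_0^{1-x} (4*x + 3*y) dy dx = 7/6.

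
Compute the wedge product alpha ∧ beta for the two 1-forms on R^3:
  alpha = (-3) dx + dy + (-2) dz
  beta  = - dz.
alpha ∧ beta = (3) dx ∧ dz + (-1) dy ∧ dz

Distribute the wedge, using dx_i ∧ dx_j = -dx_j ∧ dx_i and dx_i ∧ dx_i = 0. For each pair (i, j) with i < j, the coefficient of dx_i ∧ dx_j in alpha ∧ beta is (alpha_i * beta_j - alpha_j * beta_i). Collecting: alpha ∧ beta = (3) dx ∧ dz + (-1) dy ∧ dz.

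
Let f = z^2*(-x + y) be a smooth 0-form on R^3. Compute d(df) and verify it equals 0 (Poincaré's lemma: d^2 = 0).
d(df) = 0

Step 1: df = sum_i (∂f/∂x_i) dx_i = (-z^2) dx + (z^2) dy + (2*z*(-x + y)) dz.
Step 2: Apply d again. Using the 1-form formula, the coefficient of dx ∧ dy in d(df) is ∂^2 f/∂x ∂y - ∂^2 f/∂y ∂x = (0) - (0) = 0 (equality of mixed partials for smooth f).
Similarly for dx ∧ dz and dy ∧ dz — all coefficients vanish. So d(df) = 0.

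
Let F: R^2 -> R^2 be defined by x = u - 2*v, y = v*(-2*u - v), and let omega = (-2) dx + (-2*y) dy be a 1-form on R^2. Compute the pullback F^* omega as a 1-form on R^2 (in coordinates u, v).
F^* omega = (-8*u*v^2 - 4*v^3 - 2) du + (-8*u^2*v - 12*u*v^2 - 4*v^3 + 4) dv

Using F^*(f dg) = (f ∘ F) d(g ∘ F), substitute each coordinate x_i by F_i(u, v) in f_i, and replace dx_i by d F_i = (∂F_i/∂u) du + (∂F_i/∂v) dv.
  For the x component: f_1(F) = -2; d F_1 = (1) du + (-2) dv
  For the y component: f_2(F) = 2*v*(2*u + v); d F_2 = (-2*v) du + (-2*u - 2*v) dv
Combining and collecting du, dv coefficients:
  coeff of du: -8*u*v^2 - 4*v^3 - 2
  coeff of dv: -8*u^2*v - 12*u*v^2 - 4*v^3 + 4
F^* omega = (-8*u*v^2 - 4*v^3 - 2) du + (-8*u^2*v - 12*u*v^2 - 4*v^3 + 4) dv.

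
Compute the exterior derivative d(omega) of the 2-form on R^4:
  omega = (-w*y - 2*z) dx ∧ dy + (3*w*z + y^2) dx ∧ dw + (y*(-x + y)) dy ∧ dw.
d(omega) = (-2) dx ∧ dy ∧ dz + (-4*y) dx ∧ dy ∧ dw + (-3*w) dx ∧ dz ∧ dw

For a 2-form omega = sum_{i<j} g_{ij} dx_i ∧ dx_j, the exterior derivative is
  d(omega) = sum_{i<j} d(g_{ij}) ∧ dx_i ∧ dx_j = sum_{i<j, k} (∂g_{ij}/∂x_k) dx_k ∧ dx_i ∧ dx_j.
Expand each term, using dx_k ∧ dx_i ∧ dx_j = sgn(permutation) dx_{(a)} ∧ dx_{(b)} ∧ dx_{(c)} with (a < b < c) sorted:
  d(-w*y - 2*z) includes (∂/∂z)(-w*y - 2*z) dz = (-2) dz, which multiplied by dx ∧ dy gives (-2) dx ∧ dy ∧ dz
  d(-w*y - 2*z) includes (∂/∂w)(-w*y - 2*z) dw = (-y) dw, which multiplied by dx ∧ dy gives (-y) dx ∧ dy ∧ dw
  d(3*w*z + y^2) includes (∂/∂y)(3*w*z + y^2) dy = (2*y) dy, which multiplied by dx ∧ dw gives (-2*y) dx ∧ dy ∧ dw
  d(3*w*z + y^2) includes (∂/∂z)(3*w*z + y^2) dz = (3*w) dz, which multiplied by dx ∧ dw gives (-3*w) dx ∧ dz ∧ dw
  d(y*(-x + y)) includes (∂/∂x)(y*(-x + y)) dx = (-y) dx, which multiplied by dy ∧ dw gives (-y) dx ∧ dy ∧ dw
Collecting like 3-forms: d(omega) = (-2) dx ∧ dy ∧ dz + (-4*y) dx ∧ dy ∧ dw + (-3*w) dx ∧ dz ∧ dw.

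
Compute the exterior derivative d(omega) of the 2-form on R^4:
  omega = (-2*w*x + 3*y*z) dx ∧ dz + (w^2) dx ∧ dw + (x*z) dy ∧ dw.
d(omega) = (-3*z) dx ∧ dy ∧ dz + (-2*x) dx ∧ dz ∧ dw + (z) dx ∧ dy ∧ dw + (-x) dy ∧ dz ∧ dw

For a 2-form omega = sum_{i<j} g_{ij} dx_i ∧ dx_j, the exterior derivative is
  d(omega) = sum_{i<j} d(g_{ij}) ∧ dx_i ∧ dx_j = sum_{i<j, k} (∂g_{ij}/∂x_k) dx_k ∧ dx_i ∧ dx_j.
Expand each term, using dx_k ∧ dx_i ∧ dx_j = sgn(permutation) dx_{(a)} ∧ dx_{(b)} ∧ dx_{(c)} with (a < b < c) sorted:
  d(-2*w*x + 3*y*z) includes (∂/∂y)(-2*w*x + 3*y*z) dy = (3*z) dy, which multiplied by dx ∧ dz gives (-3*z) dx ∧ dy ∧ dz
  d(-2*w*x + 3*y*z) includes (∂/∂w)(-2*w*x + 3*y*z) dw = (-2*x) dw, which multiplied by dx ∧ dz gives (-2*x) dx ∧ dz ∧ dw
  d(x*z) includes (∂/∂x)(x*z) dx = (z) dx, which multiplied by dy ∧ dw gives (z) dx ∧ dy ∧ dw
  d(x*z) includes (∂/∂z)(x*z) dz = (x) dz, which multiplied by dy ∧ dw gives (-x) dy ∧ dz ∧ dw
Collecting like 3-forms: d(omega) = (-3*z) dx ∧ dy ∧ dz + (-2*x) dx ∧ dz ∧ dw + (z) dx ∧ dy ∧ dw + (-x) dy ∧ dz ∧ dw.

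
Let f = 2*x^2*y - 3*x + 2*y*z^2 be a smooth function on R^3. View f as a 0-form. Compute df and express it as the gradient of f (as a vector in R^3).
df = (4*x*y - 3) dx + (2*x^2 + 2*z^2) dy + (4*y*z) dz; grad f = (4*x*y - 3, 2*x^2 + 2*z^2, 4*y*z)

For a 0-form f, d f = (∂f/∂x) dx + (∂f/∂y) dy + (∂f/∂z) dz. The components of the vector representation are exactly the entries of grad f in Cartesian coordinates:
  ∂f/∂x = 4*x*y - 3
  ∂f/∂y = 2*x^2 + 2*z^2
  ∂f/∂z = 4*y*z.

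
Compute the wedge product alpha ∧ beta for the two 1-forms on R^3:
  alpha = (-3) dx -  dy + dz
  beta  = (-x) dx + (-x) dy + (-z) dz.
alpha ∧ beta = (2*x) dx ∧ dy + (x + 3*z) dx ∧ dz + (x + z) dy ∧ dz

Distribute the wedge, using dx_i ∧ dx_j = -dx_j ∧ dx_i and dx_i ∧ dx_i = 0. For each pair (i, j) with i < j, the coefficient of dx_i ∧ dx_j in alpha ∧ beta is (alpha_i * beta_j - alpha_j * beta_i). Collecting: alpha ∧ beta = (2*x) dx ∧ dy + (x + 3*z) dx ∧ dz + (x + z) dy ∧ dz.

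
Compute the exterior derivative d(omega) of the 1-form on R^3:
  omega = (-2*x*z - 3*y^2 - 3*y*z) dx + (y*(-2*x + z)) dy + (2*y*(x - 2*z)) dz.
d(omega) = (4*y + 3*z) dx ∧ dy + (2*x + 5*y) dx ∧ dz + (2*x - y - 4*z) dy ∧ dz

For a 1-form omega = sum_i f_i dx_i, the exterior derivative is
  d(omega) = sum_{i < j} (∂f_j/∂x_i - ∂f_i/∂x_j) dx_i ∧ dx_j.
  coefficient of dx ∧ dy: ∂f_2/∂x - ∂f_1/∂y = ∂(y*(-2*x + z))/∂x - ∂(-2*x*z - 3*y^2 - 3*y*z)/∂y = 4*y + 3*z
  coefficient of dx ∧ dz: ∂f_3/∂x - ∂f_1/∂z = ∂(2*y*(x - 2*z))/∂x - ∂(-2*x*z - 3*y^2 - 3*y*z)/∂z = 2*x + 5*y
  coefficient of dy ∧ dz: ∂f_3/∂y - ∂f_2/∂z = ∂(2*y*(x - 2*z))/∂y - ∂(y*(-2*x + z))/∂z = 2*x - y - 4*z
Assembling: d(omega) = (4*y + 3*z) dx ∧ dy + (2*x + 5*y) dx ∧ dz + (2*x - y - 4*z) dy ∧ dz.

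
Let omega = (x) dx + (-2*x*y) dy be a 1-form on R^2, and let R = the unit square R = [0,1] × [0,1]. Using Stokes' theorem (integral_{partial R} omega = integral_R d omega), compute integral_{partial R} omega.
integral_(partial R) omega = -1

Stokes: integral_partial_R omega = integral_R d omega with d omega = (∂Q/∂x - ∂P/∂y) dx ∧ dy.
  ∂Q/∂x = -2*y
  ∂P/∂y = 0
  integrand = ∂Q/∂x - ∂P/∂y = -2*y.
Integrating over R: integral_0^1 integral_0^1 (-2*y) dx dy = -1.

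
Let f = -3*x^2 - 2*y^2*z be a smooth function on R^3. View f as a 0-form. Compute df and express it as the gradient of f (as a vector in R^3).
df = (-6*x) dx + (-4*y*z) dy + (-2*y^2) dz; grad f = (-6*x, -4*y*z, -2*y^2)

For a 0-form f, d f = (∂f/∂x) dx + (∂f/∂y) dy + (∂f/∂z) dz. The components of the vector representation are exactly the entries of grad f in Cartesian coordinates:
  ∂f/∂x = -6*x
  ∂f/∂y = -4*y*z
  ∂f/∂z = -2*y^2.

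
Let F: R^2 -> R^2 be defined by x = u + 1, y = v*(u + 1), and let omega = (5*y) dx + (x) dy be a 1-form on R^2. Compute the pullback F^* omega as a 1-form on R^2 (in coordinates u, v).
F^* omega = (6*v*(u + 1)) du + (u^2 + 2*u + 1) dv

Using F^*(f dg) = (f ∘ F) d(g ∘ F), substitute each coordinate x_i by F_i(u, v) in f_i, and replace dx_i by d F_i = (∂F_i/∂u) du + (∂F_i/∂v) dv.
  For the x component: f_1(F) = 5*v*(u + 1); d F_1 = (1) du + (0) dv
  For the y component: f_2(F) = u + 1; d F_2 = (v) du + (u + 1) dv
Combining and collecting du, dv coefficients:
  coeff of du: 6*v*(u + 1)
  coeff of dv: u^2 + 2*u + 1
F^* omega = (6*v*(u + 1)) du + (u^2 + 2*u + 1) dv.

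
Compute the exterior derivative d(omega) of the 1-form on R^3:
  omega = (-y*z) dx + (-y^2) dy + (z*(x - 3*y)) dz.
d(omega) = (z) dx ∧ dy + (y + z) dx ∧ dz + (-3*z) dy ∧ dz

For a 1-form omega = sum_i f_i dx_i, the exterior derivative is
  d(omega) = sum_{i < j} (∂f_j/∂x_i - ∂f_i/∂x_j) dx_i ∧ dx_j.
  coefficient of dx ∧ dy: ∂f_2/∂x - ∂f_1/∂y = ∂(-y^2)/∂x - ∂(-y*z)/∂y = z
  coefficient of dx ∧ dz: ∂f_3/∂x - ∂f_1/∂z = ∂(z*(x - 3*y))/∂x - ∂(-y*z)/∂z = y + z
  coefficient of dy ∧ dz: ∂f_3/∂y - ∂f_2/∂z = ∂(z*(x - 3*y))/∂y - ∂(-y^2)/∂z = -3*z
Assembling: d(omega) = (z) dx ∧ dy + (y + z) dx ∧ dz + (-3*z) dy ∧ dz.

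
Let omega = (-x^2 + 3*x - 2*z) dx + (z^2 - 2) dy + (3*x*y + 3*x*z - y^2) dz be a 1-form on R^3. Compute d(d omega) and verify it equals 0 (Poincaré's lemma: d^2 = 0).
d(d omega) = 0

Step 1: d omega = sum_{i<j} (∂f_j/∂x_i - ∂f_i/∂x_j) dx_i ∧ dx_j:
  coeff of dx ∧ dy: 0
  coeff of dx ∧ dz: 3*y + 3*z + 2
  coeff of dy ∧ dz: 3*x - 2*y - 2*z
Step 2: Apply d again to each 2-form coefficient. The only possible 3-form in R^3 is dx ∧ dy ∧ dz, with coefficient
  ∂(coeff of dy∧dz)/∂x - ∂(coeff of dx∧dz)/∂y + ∂(coeff of dx∧dy)/∂z
  = ∂/∂x (3*x - 2*y - 2*z) - ∂/∂y (3*y + 3*z + 2) + ∂/∂z (0).
Each of these terms simplifies to sums of mixed partials that cancel in pairs. The result is 0 (by equality of mixed partials for smooth functions — Schwarz / Clairaut).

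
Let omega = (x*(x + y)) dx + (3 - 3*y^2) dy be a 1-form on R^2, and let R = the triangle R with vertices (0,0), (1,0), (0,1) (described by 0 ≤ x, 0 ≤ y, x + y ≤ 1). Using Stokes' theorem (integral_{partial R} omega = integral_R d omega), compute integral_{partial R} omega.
integral_(partial R) omega = -1/6

Stokes: integral_partial_R omega = integral_R d omega with d omega = (∂Q/∂x - ∂P/∂y) dx ∧ dy.
  ∂Q/∂x = 0
  ∂P/∂y = x
  integrand = ∂Q/∂x - ∂P/∂y = -x.
Integrating over R: integral_0^1 integral_0^{1-x} (-x) dy dx = -1/6.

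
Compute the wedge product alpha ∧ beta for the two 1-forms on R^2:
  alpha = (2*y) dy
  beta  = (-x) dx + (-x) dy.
alpha ∧ beta = (2*x*y) dx ∧ dy

Distribute the wedge, using dx_i ∧ dx_j = -dx_j ∧ dx_i and dx_i ∧ dx_i = 0. For each pair (i, j) with i < j, the coefficient of dx_i ∧ dx_j in alpha ∧ beta is (alpha_i * beta_j - alpha_j * beta_i). Collecting: alpha ∧ beta = (2*x*y) dx ∧ dy.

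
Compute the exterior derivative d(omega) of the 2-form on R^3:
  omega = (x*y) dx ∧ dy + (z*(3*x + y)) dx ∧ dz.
d(omega) = (-z) dx ∧ dy ∧ dz

For a 2-form omega = sum_{i<j} g_{ij} dx_i ∧ dx_j, the exterior derivative is
  d(omega) = sum_{i<j} d(g_{ij}) ∧ dx_i ∧ dx_j = sum_{i<j, k} (∂g_{ij}/∂x_k) dx_k ∧ dx_i ∧ dx_j.
Expand each term, using dx_k ∧ dx_i ∧ dx_j = sgn(permutation) dx_{(a)} ∧ dx_{(b)} ∧ dx_{(c)} with (a < b < c) sorted:
  d(z*(3*x + y)) includes (∂/∂y)(z*(3*x + y)) dy = (z) dy, which multiplied by dx ∧ dz gives (-z) dx ∧ dy ∧ dz
Collecting like 3-forms: d(omega) = (-z) dx ∧ dy ∧ dz.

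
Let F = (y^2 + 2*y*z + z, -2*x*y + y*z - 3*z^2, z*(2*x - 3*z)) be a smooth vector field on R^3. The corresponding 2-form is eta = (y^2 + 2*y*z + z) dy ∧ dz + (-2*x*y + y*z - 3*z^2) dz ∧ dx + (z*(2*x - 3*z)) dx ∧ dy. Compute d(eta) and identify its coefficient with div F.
d(eta) = (-5*z) dx ∧ dy ∧ dz; div F = -5*z

For a 2-form in R^3 of the form above, applying d gives a 3-form with coefficient ∂P/∂x + ∂Q/∂y + ∂R/∂z:
  ∂P/∂x = 0
  ∂Q/∂y = -2*x + z
  ∂R/∂z = 2*x - 6*z
Sum = -5*z, which is exactly div F.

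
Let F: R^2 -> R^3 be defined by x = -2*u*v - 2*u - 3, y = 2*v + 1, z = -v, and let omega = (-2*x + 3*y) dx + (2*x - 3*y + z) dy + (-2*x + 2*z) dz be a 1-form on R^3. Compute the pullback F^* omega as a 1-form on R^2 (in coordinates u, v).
F^* omega = (-8*u*v^2 - 16*u*v - 8*u - 12*v^2 - 30*v - 18) du + (-8*u^2*v - 8*u^2 - 24*u*v - 30*u - 12*v - 24) dv

Using F^*(f dg) = (f ∘ F) d(g ∘ F), substitute each coordinate x_i by F_i(u, v) in f_i, and replace dx_i by d F_i = (∂F_i/∂u) du + (∂F_i/∂v) dv.
  For the x component: f_1(F) = 4*u*v + 4*u + 6*v + 9; d F_1 = (-2*v - 2) du + (-2*u) dv
  For the y component: f_2(F) = -4*u*v - 4*u - 7*v - 9; d F_2 = (0) du + (2) dv
  For the z component: f_3(F) = 4*u*v + 4*u - 2*v + 6; d F_3 = (0) du + (-1) dv
Combining and collecting du, dv coefficients:
  coeff of du: -8*u*v^2 - 16*u*v - 8*u - 12*v^2 - 30*v - 18
  coeff of dv: -8*u^2*v - 8*u^2 - 24*u*v - 30*u - 12*v - 24
F^* omega = (-8*u*v^2 - 16*u*v - 8*u - 12*v^2 - 30*v - 18) du + (-8*u^2*v - 8*u^2 - 24*u*v - 30*u - 12*v - 24) dv.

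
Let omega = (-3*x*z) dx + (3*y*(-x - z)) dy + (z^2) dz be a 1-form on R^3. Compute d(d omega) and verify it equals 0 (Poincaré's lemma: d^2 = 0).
d(d omega) = 0

Step 1: d omega = sum_{i<j} (∂f_j/∂x_i - ∂f_i/∂x_j) dx_i ∧ dx_j:
  coeff of dx ∧ dy: -3*y
  coeff of dx ∧ dz: 3*x
  coeff of dy ∧ dz: 3*y
Step 2: Apply d again to each 2-form coefficient. The only possible 3-form in R^3 is dx ∧ dy ∧ dz, with coefficient
  ∂(coeff of dy∧dz)/∂x - ∂(coeff of dx∧dz)/∂y + ∂(coeff of dx∧dy)/∂z
  = ∂/∂x (3*y) - ∂/∂y (3*x) + ∂/∂z (-3*y).
Each of these terms simplifies to sums of mixed partials that cancel in pairs. The result is 0 (by equality of mixed partials for smooth functions — Schwarz / Clairaut).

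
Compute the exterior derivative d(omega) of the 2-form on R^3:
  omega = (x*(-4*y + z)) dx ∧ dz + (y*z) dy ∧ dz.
d(omega) = (4*x) dx ∧ dy ∧ dz

For a 2-form omega = sum_{i<j} g_{ij} dx_i ∧ dx_j, the exterior derivative is
  d(omega) = sum_{i<j} d(g_{ij}) ∧ dx_i ∧ dx_j = sum_{i<j, k} (∂g_{ij}/∂x_k) dx_k ∧ dx_i ∧ dx_j.
Expand each term, using dx_k ∧ dx_i ∧ dx_j = sgn(permutation) dx_{(a)} ∧ dx_{(b)} ∧ dx_{(c)} with (a < b < c) sorted:
  d(x*(-4*y + z)) includes (∂/∂y)(x*(-4*y + z)) dy = (-4*x) dy, which multiplied by dx ∧ dz gives (4*x) dx ∧ dy ∧ dz
Collecting like 3-forms: d(omega) = (4*x) dx ∧ dy ∧ dz.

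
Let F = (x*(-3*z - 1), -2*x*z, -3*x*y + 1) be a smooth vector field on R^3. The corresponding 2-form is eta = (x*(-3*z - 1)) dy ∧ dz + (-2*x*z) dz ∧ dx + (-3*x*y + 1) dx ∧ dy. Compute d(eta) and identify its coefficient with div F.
d(eta) = (-3*z - 1) dx ∧ dy ∧ dz; div F = -3*z - 1

For a 2-form in R^3 of the form above, applying d gives a 3-form with coefficient ∂P/∂x + ∂Q/∂y + ∂R/∂z:
  ∂P/∂x = -3*z - 1
  ∂Q/∂y = 0
  ∂R/∂z = 0
Sum = -3*z - 1, which is exactly div F.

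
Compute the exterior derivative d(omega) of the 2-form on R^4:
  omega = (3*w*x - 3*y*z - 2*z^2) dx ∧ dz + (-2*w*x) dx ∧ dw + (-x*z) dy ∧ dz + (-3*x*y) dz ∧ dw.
d(omega) = (2*z) dx ∧ dy ∧ dz + (3*x - 3*y) dx ∧ dz ∧ dw + (-3*x) dy ∧ dz ∧ dw

For a 2-form omega = sum_{i<j} g_{ij} dx_i ∧ dx_j, the exterior derivative is
  d(omega) = sum_{i<j} d(g_{ij}) ∧ dx_i ∧ dx_j = sum_{i<j, k} (∂g_{ij}/∂x_k) dx_k ∧ dx_i ∧ dx_j.
Expand each term, using dx_k ∧ dx_i ∧ dx_j = sgn(permutation) dx_{(a)} ∧ dx_{(b)} ∧ dx_{(c)} with (a < b < c) sorted:
  d(3*w*x - 3*y*z - 2*z^2) includes (∂/∂y)(3*w*x - 3*y*z - 2*z^2) dy = (-3*z) dy, which multiplied by dx ∧ dz gives (3*z) dx ∧ dy ∧ dz
  d(3*w*x - 3*y*z - 2*z^2) includes (∂/∂w)(3*w*x - 3*y*z - 2*z^2) dw = (3*x) dw, which multiplied by dx ∧ dz gives (3*x) dx ∧ dz ∧ dw
  d(-x*z) includes (∂/∂x)(-x*z) dx = (-z) dx, which multiplied by dy ∧ dz gives (-z) dx ∧ dy ∧ dz
  d(-3*x*y) includes (∂/∂x)(-3*x*y) dx = (-3*y) dx, which multiplied by dz ∧ dw gives (-3*y) dx ∧ dz ∧ dw
  d(-3*x*y) includes (∂/∂y)(-3*x*y) dy = (-3*x) dy, which multiplied by dz ∧ dw gives (-3*x) dy ∧ dz ∧ dw
Collecting like 3-forms: d(omega) = (2*z) dx ∧ dy ∧ dz + (3*x - 3*y) dx ∧ dz ∧ dw + (-3*x) dy ∧ dz ∧ dw.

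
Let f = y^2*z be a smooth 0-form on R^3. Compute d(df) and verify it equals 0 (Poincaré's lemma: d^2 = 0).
d(df) = 0

Step 1: df = sum_i (∂f/∂x_i) dx_i = (0) dx + (2*y*z) dy + (y^2) dz.
Step 2: Apply d again. Using the 1-form formula, the coefficient of dx ∧ dy in d(df) is ∂^2 f/∂x ∂y - ∂^2 f/∂y ∂x = (0) - (0) = 0 (equality of mixed partials for smooth f).
Similarly for dx ∧ dz and dy ∧ dz — all coefficients vanish. So d(df) = 0.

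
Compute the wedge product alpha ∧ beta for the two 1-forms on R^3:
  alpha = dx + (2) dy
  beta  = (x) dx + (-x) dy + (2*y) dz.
alpha ∧ beta = (-3*x) dx ∧ dy + (2*y) dx ∧ dz + (4*y) dy ∧ dz

Distribute the wedge, using dx_i ∧ dx_j = -dx_j ∧ dx_i and dx_i ∧ dx_i = 0. For each pair (i, j) with i < j, the coefficient of dx_i ∧ dx_j in alpha ∧ beta is (alpha_i * beta_j - alpha_j * beta_i). Collecting: alpha ∧ beta = (-3*x) dx ∧ dy + (2*y) dx ∧ dz + (4*y) dy ∧ dz.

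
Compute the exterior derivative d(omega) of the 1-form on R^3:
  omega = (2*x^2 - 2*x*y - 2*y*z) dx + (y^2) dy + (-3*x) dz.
d(omega) = (2*x + 2*z) dx ∧ dy + (2*y - 3) dx ∧ dz

For a 1-form omega = sum_i f_i dx_i, the exterior derivative is
  d(omega) = sum_{i < j} (∂f_j/∂x_i - ∂f_i/∂x_j) dx_i ∧ dx_j.
  coefficient of dx ∧ dy: ∂f_2/∂x - ∂f_1/∂y = ∂(y^2)/∂x - ∂(2*x^2 - 2*x*y - 2*y*z)/∂y = 2*x + 2*z
  coefficient of dx ∧ dz: ∂f_3/∂x - ∂f_1/∂z = ∂(-3*x)/∂x - ∂(2*x^2 - 2*x*y - 2*y*z)/∂z = 2*y - 3
Assembling: d(omega) = (2*x + 2*z) dx ∧ dy + (2*y - 3) dx ∧ dz.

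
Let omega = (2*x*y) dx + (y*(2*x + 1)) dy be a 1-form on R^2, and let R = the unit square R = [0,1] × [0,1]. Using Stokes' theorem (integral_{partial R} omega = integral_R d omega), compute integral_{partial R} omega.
integral_(partial R) omega = 0

Stokes: integral_partial_R omega = integral_R d omega with d omega = (∂Q/∂x - ∂P/∂y) dx ∧ dy.
  ∂Q/∂x = 2*y
  ∂P/∂y = 2*x
  integrand = ∂Q/∂x - ∂P/∂y = -2*x + 2*y.
Integrating over R: integral_0^1 integral_0^1 (-2*x + 2*y) dx dy = 0.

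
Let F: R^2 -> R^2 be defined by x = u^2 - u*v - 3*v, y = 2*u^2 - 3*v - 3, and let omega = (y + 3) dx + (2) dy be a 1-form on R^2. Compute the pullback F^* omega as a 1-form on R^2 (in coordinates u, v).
F^* omega = (4*u^3 - 2*u^2*v - 6*u*v + 8*u + 3*v^2) du + (-2*u^3 - 6*u^2 + 3*u*v + 9*v - 6) dv

Using F^*(f dg) = (f ∘ F) d(g ∘ F), substitute each coordinate x_i by F_i(u, v) in f_i, and replace dx_i by d F_i = (∂F_i/∂u) du + (∂F_i/∂v) dv.
  For the x component: f_1(F) = 2*u^2 - 3*v; d F_1 = (2*u - v) du + (-u - 3) dv
  For the y component: f_2(F) = 2; d F_2 = (4*u) du + (-3) dv
Combining and collecting du, dv coefficients:
  coeff of du: 4*u^3 - 2*u^2*v - 6*u*v + 8*u + 3*v^2
  coeff of dv: -2*u^3 - 6*u^2 + 3*u*v + 9*v - 6
F^* omega = (4*u^3 - 2*u^2*v - 6*u*v + 8*u + 3*v^2) du + (-2*u^3 - 6*u^2 + 3*u*v + 9*v - 6) dv.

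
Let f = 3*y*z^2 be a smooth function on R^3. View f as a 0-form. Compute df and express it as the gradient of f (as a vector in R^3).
df = (0) dx + (3*z^2) dy + (6*y*z) dz; grad f = (0, 3*z^2, 6*y*z)

For a 0-form f, d f = (∂f/∂x) dx + (∂f/∂y) dy + (∂f/∂z) dz. The components of the vector representation are exactly the entries of grad f in Cartesian coordinates:
  ∂f/∂x = 0
  ∂f/∂y = 3*z^2
  ∂f/∂z = 6*y*z.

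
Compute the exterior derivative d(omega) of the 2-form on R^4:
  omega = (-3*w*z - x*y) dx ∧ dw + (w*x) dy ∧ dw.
d(omega) = (w + x) dx ∧ dy ∧ dw + (3*w) dx ∧ dz ∧ dw

For a 2-form omega = sum_{i<j} g_{ij} dx_i ∧ dx_j, the exterior derivative is
  d(omega) = sum_{i<j} d(g_{ij}) ∧ dx_i ∧ dx_j = sum_{i<j, k} (∂g_{ij}/∂x_k) dx_k ∧ dx_i ∧ dx_j.
Expand each term, using dx_k ∧ dx_i ∧ dx_j = sgn(permutation) dx_{(a)} ∧ dx_{(b)} ∧ dx_{(c)} with (a < b < c) sorted:
  d(-3*w*z - x*y) includes (∂/∂y)(-3*w*z - x*y) dy = (-x) dy, which multiplied by dx ∧ dw gives (x) dx ∧ dy ∧ dw
  d(-3*w*z - x*y) includes (∂/∂z)(-3*w*z - x*y) dz = (-3*w) dz, which multiplied by dx ∧ dw gives (3*w) dx ∧ dz ∧ dw
  d(w*x) includes (∂/∂x)(w*x) dx = (w) dx, which multiplied by dy ∧ dw gives (w) dx ∧ dy ∧ dw
Collecting like 3-forms: d(omega) = (w + x) dx ∧ dy ∧ dw + (3*w) dx ∧ dz ∧ dw.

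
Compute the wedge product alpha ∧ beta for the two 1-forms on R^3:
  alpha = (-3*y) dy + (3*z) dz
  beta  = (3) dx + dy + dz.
alpha ∧ beta = (9*y) dx ∧ dy + (-3*y - 3*z) dy ∧ dz + (-9*z) dx ∧ dz

Distribute the wedge, using dx_i ∧ dx_j = -dx_j ∧ dx_i and dx_i ∧ dx_i = 0. For each pair (i, j) with i < j, the coefficient of dx_i ∧ dx_j in alpha ∧ beta is (alpha_i * beta_j - alpha_j * beta_i). Collecting: alpha ∧ beta = (9*y) dx ∧ dy + (-3*y - 3*z) dy ∧ dz + (-9*z) dx ∧ dz.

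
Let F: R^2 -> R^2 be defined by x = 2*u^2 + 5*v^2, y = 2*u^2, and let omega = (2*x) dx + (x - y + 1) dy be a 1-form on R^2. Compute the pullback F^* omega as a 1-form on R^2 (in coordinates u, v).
F^* omega = (4*u*(4*u^2 + 15*v^2 + 1)) du + (40*u^2*v + 100*v^3) dv

Using F^*(f dg) = (f ∘ F) d(g ∘ F), substitute each coordinate x_i by F_i(u, v) in f_i, and replace dx_i by d F_i = (∂F_i/∂u) du + (∂F_i/∂v) dv.
  For the x component: f_1(F) = 4*u^2 + 10*v^2; d F_1 = (4*u) du + (10*v) dv
  For the y component: f_2(F) = 5*v^2 + 1; d F_2 = (4*u) du + (0) dv
Combining and collecting du, dv coefficients:
  coeff of du: 4*u*(4*u^2 + 15*v^2 + 1)
  coeff of dv: 40*u^2*v + 100*v^3
F^* omega = (4*u*(4*u^2 + 15*v^2 + 1)) du + (40*u^2*v + 100*v^3) dv.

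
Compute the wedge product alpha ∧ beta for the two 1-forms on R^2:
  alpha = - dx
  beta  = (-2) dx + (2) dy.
alpha ∧ beta = (-2) dx ∧ dy

Distribute the wedge, using dx_i ∧ dx_j = -dx_j ∧ dx_i and dx_i ∧ dx_i = 0. For each pair (i, j) with i < j, the coefficient of dx_i ∧ dx_j in alpha ∧ beta is (alpha_i * beta_j - alpha_j * beta_i). Collecting: alpha ∧ beta = (-2) dx ∧ dy.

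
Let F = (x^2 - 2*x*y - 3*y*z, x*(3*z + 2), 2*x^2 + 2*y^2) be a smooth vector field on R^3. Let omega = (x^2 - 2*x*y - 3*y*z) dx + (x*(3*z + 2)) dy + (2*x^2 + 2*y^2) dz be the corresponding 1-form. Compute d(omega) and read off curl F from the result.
d(omega) = (-3*x + 4*y) dy ∧ dz + (-4*x - 3*y) dz ∧ dx + (2*x + 6*z + 2) dx ∧ dy; curl F = (-3*x + 4*y, -4*x - 3*y, 2*x + 6*z + 2)

d omega = sum_{i<j} (∂f_j/∂x_i - ∂f_i/∂x_j) dx_i ∧ dx_j. Under the identification (dy ∧ dz, dz ∧ dx, dx ∧ dy) ↔ (e_x, e_y, e_z), the coefficients are exactly the components of curl F. Compute:
  ∂R/∂y - ∂Q/∂z = (4*y) - (3*x) = -3*x + 4*y
  ∂P/∂z - ∂R/∂x = (-3*y) - (4*x) = -4*x - 3*y
  ∂Q/∂x - ∂P/∂y = (3*z + 2) - (-2*x - 3*z) = 2*x + 6*z + 2.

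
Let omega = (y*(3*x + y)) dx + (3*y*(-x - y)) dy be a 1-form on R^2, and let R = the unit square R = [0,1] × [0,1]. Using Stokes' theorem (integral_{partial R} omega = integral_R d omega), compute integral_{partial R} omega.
integral_(partial R) omega = -4

Stokes: integral_partial_R omega = integral_R d omega with d omega = (∂Q/∂x - ∂P/∂y) dx ∧ dy.
  ∂Q/∂x = -3*y
  ∂P/∂y = 3*x + 2*y
  integrand = ∂Q/∂x - ∂P/∂y = -3*x - 5*y.
Integrating over R: integral_0^1 integral_0^1 (-3*x - 5*y) dx dy = -4.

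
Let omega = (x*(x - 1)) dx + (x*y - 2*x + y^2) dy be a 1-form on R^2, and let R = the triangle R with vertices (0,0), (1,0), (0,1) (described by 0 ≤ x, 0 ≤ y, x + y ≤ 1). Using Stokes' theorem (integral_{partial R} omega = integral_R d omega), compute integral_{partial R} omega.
integral_(partial R) omega = -5/6

Stokes: integral_partial_R omega = integral_R d omega with d omega = (∂Q/∂x - ∂P/∂y) dx ∧ dy.
  ∂Q/∂x = y - 2
  ∂P/∂y = 0
  integrand = ∂Q/∂x - ∂P/∂y = y - 2.
Integrating over R: integral_0^1 integral_0^{1-x} (y - 2) dy dx = -5/6.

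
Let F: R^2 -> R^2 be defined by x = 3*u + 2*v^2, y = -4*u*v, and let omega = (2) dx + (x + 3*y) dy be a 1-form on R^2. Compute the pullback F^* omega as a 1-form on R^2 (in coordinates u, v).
F^* omega = (48*u*v^2 - 12*u*v - 8*v^3 + 6) du + (48*u^2*v - 12*u^2 - 8*u*v^2 + 8*v) dv

Using F^*(f dg) = (f ∘ F) d(g ∘ F), substitute each coordinate x_i by F_i(u, v) in f_i, and replace dx_i by d F_i = (∂F_i/∂u) du + (∂F_i/∂v) dv.
  For the x component: f_1(F) = 2; d F_1 = (3) du + (4*v) dv
  For the y component: f_2(F) = -12*u*v + 3*u + 2*v^2; d F_2 = (-4*v) du + (-4*u) dv
Combining and collecting du, dv coefficients:
  coeff of du: 48*u*v^2 - 12*u*v - 8*v^3 + 6
  coeff of dv: 48*u^2*v - 12*u^2 - 8*u*v^2 + 8*v
F^* omega = (48*u*v^2 - 12*u*v - 8*v^3 + 6) du + (48*u^2*v - 12*u^2 - 8*u*v^2 + 8*v) dv.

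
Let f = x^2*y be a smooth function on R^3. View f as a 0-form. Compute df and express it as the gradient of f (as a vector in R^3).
df = (2*x*y) dx + (x^2) dy + (0) dz; grad f = (2*x*y, x^2, 0)

For a 0-form f, d f = (∂f/∂x) dx + (∂f/∂y) dy + (∂f/∂z) dz. The components of the vector representation are exactly the entries of grad f in Cartesian coordinates:
  ∂f/∂x = 2*x*y
  ∂f/∂y = x^2
  ∂f/∂z = 0.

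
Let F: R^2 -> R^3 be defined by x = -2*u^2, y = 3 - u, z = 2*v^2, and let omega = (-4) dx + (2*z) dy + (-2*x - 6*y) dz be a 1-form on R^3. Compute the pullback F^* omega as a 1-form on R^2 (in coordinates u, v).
F^* omega = (16*u - 4*v^2) du + (8*v*(2*u^2 + 3*u - 9)) dv

Using F^*(f dg) = (f ∘ F) d(g ∘ F), substitute each coordinate x_i by F_i(u, v) in f_i, and replace dx_i by d F_i = (∂F_i/∂u) du + (∂F_i/∂v) dv.
  For the x component: f_1(F) = -4; d F_1 = (-4*u) du + (0) dv
  For the y component: f_2(F) = 4*v^2; d F_2 = (-1) du + (0) dv
  For the z component: f_3(F) = 4*u^2 + 6*u - 18; d F_3 = (0) du + (4*v) dv
Combining and collecting du, dv coefficients:
  coeff of du: 16*u - 4*v^2
  coeff of dv: 8*v*(2*u^2 + 3*u - 9)
F^* omega = (16*u - 4*v^2) du + (8*v*(2*u^2 + 3*u - 9)) dv.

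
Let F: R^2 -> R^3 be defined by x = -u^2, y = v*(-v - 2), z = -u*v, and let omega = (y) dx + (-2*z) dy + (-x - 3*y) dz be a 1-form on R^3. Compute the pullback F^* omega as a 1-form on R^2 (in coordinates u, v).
F^* omega = (v*(-u^2 + 2*u*v + 4*u - 3*v^2 - 6*v)) du + (u*(-u^2 - 7*v^2 - 10*v)) dv

Using F^*(f dg) = (f ∘ F) d(g ∘ F), substitute each coordinate x_i by F_i(u, v) in f_i, and replace dx_i by d F_i = (∂F_i/∂u) du + (∂F_i/∂v) dv.
  For the x component: f_1(F) = v*(-v - 2); d F_1 = (-2*u) du + (0) dv
  For the y component: f_2(F) = 2*u*v; d F_2 = (0) du + (-2*v - 2) dv
  For the z component: f_3(F) = u^2 + 3*v^2 + 6*v; d F_3 = (-v) du + (-u) dv
Combining and collecting du, dv coefficients:
  coeff of du: v*(-u^2 + 2*u*v + 4*u - 3*v^2 - 6*v)
  coeff of dv: u*(-u^2 - 7*v^2 - 10*v)
F^* omega = (v*(-u^2 + 2*u*v + 4*u - 3*v^2 - 6*v)) du + (u*(-u^2 - 7*v^2 - 10*v)) dv.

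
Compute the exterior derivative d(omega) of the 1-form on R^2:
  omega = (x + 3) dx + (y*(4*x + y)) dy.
d(omega) = (4*y) dx ∧ dy

For a 1-form omega = sum_i f_i dx_i, the exterior derivative is
  d(omega) = sum_{i < j} (∂f_j/∂x_i - ∂f_i/∂x_j) dx_i ∧ dx_j.
  coefficient of dx ∧ dy: ∂f_2/∂x - ∂f_1/∂y = ∂(y*(4*x + y))/∂x - ∂(x + 3)/∂y = 4*y
Assembling: d(omega) = (4*y) dx ∧ dy.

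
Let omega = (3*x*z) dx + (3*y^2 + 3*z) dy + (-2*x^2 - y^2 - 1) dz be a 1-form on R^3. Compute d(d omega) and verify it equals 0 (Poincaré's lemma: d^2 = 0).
d(d omega) = 0

Step 1: d omega = sum_{i<j} (∂f_j/∂x_i - ∂f_i/∂x_j) dx_i ∧ dx_j:
  coeff of dx ∧ dy: 0
  coeff of dx ∧ dz: -7*x
  coeff of dy ∧ dz: -2*y - 3
Step 2: Apply d again to each 2-form coefficient. The only possible 3-form in R^3 is dx ∧ dy ∧ dz, with coefficient
  ∂(coeff of dy∧dz)/∂x - ∂(coeff of dx∧dz)/∂y + ∂(coeff of dx∧dy)/∂z
  = ∂/∂x (-2*y - 3) - ∂/∂y (-7*x) + ∂/∂z (0).
Each of these terms simplifies to sums of mixed partials that cancel in pairs. The result is 0 (by equality of mixed partials for smooth functions — Schwarz / Clairaut).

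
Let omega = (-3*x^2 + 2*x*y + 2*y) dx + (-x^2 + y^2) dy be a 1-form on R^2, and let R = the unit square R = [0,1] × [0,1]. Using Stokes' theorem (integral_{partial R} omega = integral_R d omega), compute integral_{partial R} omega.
integral_(partial R) omega = -4

Stokes: integral_partial_R omega = integral_R d omega with d omega = (∂Q/∂x - ∂P/∂y) dx ∧ dy.
  ∂Q/∂x = -2*x
  ∂P/∂y = 2*x + 2
  integrand = ∂Q/∂x - ∂P/∂y = -4*x - 2.
Integrating over R: integral_0^1 integral_0^1 (-4*x - 2) dx dy = -4.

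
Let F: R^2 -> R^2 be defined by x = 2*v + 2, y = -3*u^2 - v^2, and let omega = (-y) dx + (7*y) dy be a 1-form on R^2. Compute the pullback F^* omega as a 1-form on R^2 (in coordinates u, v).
F^* omega = (42*u*(3*u^2 + v^2)) du + (42*u^2*v + 6*u^2 + 14*v^3 + 2*v^2) dv

Using F^*(f dg) = (f ∘ F) d(g ∘ F), substitute each coordinate x_i by F_i(u, v) in f_i, and replace dx_i by d F_i = (∂F_i/∂u) du + (∂F_i/∂v) dv.
  For the x component: f_1(F) = 3*u^2 + v^2; d F_1 = (0) du + (2) dv
  For the y component: f_2(F) = -21*u^2 - 7*v^2; d F_2 = (-6*u) du + (-2*v) dv
Combining and collecting du, dv coefficients:
  coeff of du: 42*u*(3*u^2 + v^2)
  coeff of dv: 42*u^2*v + 6*u^2 + 14*v^3 + 2*v^2
F^* omega = (42*u*(3*u^2 + v^2)) du + (42*u^2*v + 6*u^2 + 14*v^3 + 2*v^2) dv.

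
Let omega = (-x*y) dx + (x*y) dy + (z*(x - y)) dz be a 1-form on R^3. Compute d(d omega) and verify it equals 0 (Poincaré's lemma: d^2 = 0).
d(d omega) = 0

Step 1: d omega = sum_{i<j} (∂f_j/∂x_i - ∂f_i/∂x_j) dx_i ∧ dx_j:
  coeff of dx ∧ dy: x + y
  coeff of dx ∧ dz: z
  coeff of dy ∧ dz: -z
Step 2: Apply d again to each 2-form coefficient. The only possible 3-form in R^3 is dx ∧ dy ∧ dz, with coefficient
  ∂(coeff of dy∧dz)/∂x - ∂(coeff of dx∧dz)/∂y + ∂(coeff of dx∧dy)/∂z
  = ∂/∂x (-z) - ∂/∂y (z) + ∂/∂z (x + y).
Each of these terms simplifies to sums of mixed partials that cancel in pairs. The result is 0 (by equality of mixed partials for smooth functions — Schwarz / Clairaut).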